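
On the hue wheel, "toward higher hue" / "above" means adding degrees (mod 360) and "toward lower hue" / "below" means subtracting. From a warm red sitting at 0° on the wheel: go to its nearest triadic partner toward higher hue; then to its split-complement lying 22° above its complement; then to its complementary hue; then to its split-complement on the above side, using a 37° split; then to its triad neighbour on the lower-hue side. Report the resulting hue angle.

triadic ↑ +120°: 0 + 120 = 120°
split-comp 22° ↑ +202°: 120 + 202 = 322°
complement +180°: 322 + 180 = 502 → 502 − 360 = 142°
split-comp 37° ↑ +217°: 142 + 217 = 359°
triadic ↓ −120°: 359 − 120 = 239°

239°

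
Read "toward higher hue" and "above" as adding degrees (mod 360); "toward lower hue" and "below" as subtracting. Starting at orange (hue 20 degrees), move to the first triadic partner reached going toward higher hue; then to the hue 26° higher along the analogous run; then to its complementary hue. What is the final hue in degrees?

346°

triadic ↑ +120°: 20 + 120 = 140°
analog 26° ↑ +26°: 140 + 26 = 166°
complement +180°: 166 + 180 = 346°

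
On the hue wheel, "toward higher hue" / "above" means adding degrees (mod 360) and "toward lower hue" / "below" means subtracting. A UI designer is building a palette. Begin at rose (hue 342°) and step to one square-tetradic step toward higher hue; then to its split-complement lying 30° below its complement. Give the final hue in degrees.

342 + 90 = 432 → 432 − 360 = 72°   (square ↑)
72 + 150 = 222°   (split-comp 30° ↓)

222°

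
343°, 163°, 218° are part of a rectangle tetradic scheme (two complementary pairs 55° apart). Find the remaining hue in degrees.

A rectangular tetradic uses two complementary pairs 55° apart: offsets 0°, 55°, 180°, 235°.
Among {163°, 218°, 343°}, 343° and 163° are a 180° pair.
The remaining hue 218° needs its own complement: 218 + 180 = 398 → 398 − 360 = 38°

38°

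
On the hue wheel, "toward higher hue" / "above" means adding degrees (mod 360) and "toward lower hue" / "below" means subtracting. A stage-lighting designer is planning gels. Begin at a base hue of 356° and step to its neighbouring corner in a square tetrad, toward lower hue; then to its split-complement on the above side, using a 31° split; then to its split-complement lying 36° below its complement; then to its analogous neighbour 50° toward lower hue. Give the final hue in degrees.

211°

356 − 90 = 266°   (square ↓)
266 + 211 = 477 → 477 − 360 = 117°   (split-comp 31° ↑)
117 + 144 = 261°   (split-comp 36° ↓)
261 − 50 = 211°   (analog 50° ↓)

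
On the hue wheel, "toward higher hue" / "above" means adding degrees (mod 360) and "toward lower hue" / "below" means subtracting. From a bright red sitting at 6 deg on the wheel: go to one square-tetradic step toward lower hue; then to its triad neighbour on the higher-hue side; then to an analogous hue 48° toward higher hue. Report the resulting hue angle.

6 − 90 = -84 → -84 + 360 = 276°   (square ↓)
276 + 120 = 396 → 396 − 360 = 36°   (triadic ↑)
36 + 48 = 84°   (analog 48° ↑)

84°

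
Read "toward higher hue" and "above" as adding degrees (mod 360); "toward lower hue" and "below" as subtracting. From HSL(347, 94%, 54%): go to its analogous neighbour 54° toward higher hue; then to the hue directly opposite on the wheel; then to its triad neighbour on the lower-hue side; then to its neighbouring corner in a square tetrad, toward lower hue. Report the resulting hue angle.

11°

+54° (analog 54° ↑): 347 + 54 = 401 → 401 − 360 = 41°
+180° (complement): 41 + 180 = 221°
−120° (triadic ↓): 221 − 120 = 101°
−90° (square ↓): 101 − 90 = 11°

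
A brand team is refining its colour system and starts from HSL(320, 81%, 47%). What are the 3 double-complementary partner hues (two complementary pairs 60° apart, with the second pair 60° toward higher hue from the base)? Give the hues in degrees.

20°, 140°, and 200°

320 + 60 = 380 → 380 − 360 = 20°
320 + 180 = 500 → 500 − 360 = 140°
320 + 240 = 560 → 560 − 360 = 200°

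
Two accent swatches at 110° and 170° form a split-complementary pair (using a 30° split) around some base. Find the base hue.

320°

The accents sit 30° either side of the complement, so the complement is their short-arc midpoint on the wheel.
Short-arc midpoint of 110° and 170°: 140°.
Base is 180° from the complement: 140 − 180 = -40 → -40 + 360 = 320°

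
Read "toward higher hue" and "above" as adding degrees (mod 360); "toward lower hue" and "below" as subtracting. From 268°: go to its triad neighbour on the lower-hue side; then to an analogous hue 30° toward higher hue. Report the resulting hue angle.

−120° (triadic ↓): 268 − 120 = 148°
+30° (analog 30° ↑): 148 + 30 = 178°

178°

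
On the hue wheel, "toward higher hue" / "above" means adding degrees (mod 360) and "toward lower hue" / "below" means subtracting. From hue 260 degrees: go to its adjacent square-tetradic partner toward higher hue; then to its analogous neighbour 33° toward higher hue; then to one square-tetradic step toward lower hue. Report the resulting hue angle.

293°

+90° (square ↑): 260 + 90 = 350°
+33° (analog 33° ↑): 350 + 33 = 383 → 383 − 360 = 23°
−90° (square ↓): 23 − 90 = -67 → -67 + 360 = 293°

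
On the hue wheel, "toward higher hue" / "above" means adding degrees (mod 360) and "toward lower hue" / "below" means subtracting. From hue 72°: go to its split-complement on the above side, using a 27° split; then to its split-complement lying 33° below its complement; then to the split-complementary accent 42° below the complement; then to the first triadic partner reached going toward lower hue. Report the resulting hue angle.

84°

+207° (split-comp 27° ↑): 72 + 207 = 279°
+147° (split-comp 33° ↓): 279 + 147 = 426 → 426 − 360 = 66°
+138° (split-comp 42° ↓): 66 + 138 = 204°
−120° (triadic ↓): 204 − 120 = 84°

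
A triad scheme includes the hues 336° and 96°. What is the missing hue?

A triad places three hues 120° apart.
The full set through 96° is {96°, 216°, 336°}.
Given {96°, 336°}, the missing hue is 216°.

216°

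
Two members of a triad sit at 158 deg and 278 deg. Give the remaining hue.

A triad spaces three hues 120° apart.
The full set is {38°, 158°, 278°}.

38°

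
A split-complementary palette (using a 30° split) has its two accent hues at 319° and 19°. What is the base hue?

169°

The accents sit 30° either side of the complement, so the complement is their short-arc midpoint on the wheel.
Short-arc midpoint of 319° and 19°: 349°.
Base is 180° from the complement: 349 − 180 = 169°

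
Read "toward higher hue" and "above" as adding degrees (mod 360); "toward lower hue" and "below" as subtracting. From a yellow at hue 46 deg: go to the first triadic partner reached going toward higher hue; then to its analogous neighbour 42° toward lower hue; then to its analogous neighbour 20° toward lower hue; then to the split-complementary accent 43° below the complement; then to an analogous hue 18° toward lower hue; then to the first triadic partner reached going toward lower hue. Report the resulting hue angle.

+120° (triadic ↑): 46 + 120 = 166°
−42° (analog 42° ↓): 166 − 42 = 124°
−20° (analog 20° ↓): 124 − 20 = 104°
+137° (split-comp 43° ↓): 104 + 137 = 241°
−18° (analog 18° ↓): 241 − 18 = 223°
−120° (triadic ↓): 223 − 120 = 103°

103°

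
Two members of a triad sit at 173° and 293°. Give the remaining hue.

A triad spaces three hues 120° apart.
The full set is {53°, 173°, 293°}.

53°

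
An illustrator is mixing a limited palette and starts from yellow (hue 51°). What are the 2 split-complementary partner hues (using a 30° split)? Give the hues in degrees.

201° and 261°

Split-complementary hues sit 30° either side of the complement.
Complement of 51°: 51 + 180 = 231°
231 − 30 = 201°
231 + 30 = 261°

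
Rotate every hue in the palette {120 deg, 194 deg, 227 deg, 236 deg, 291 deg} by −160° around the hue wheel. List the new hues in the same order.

120 − 160 = -40 → -40 + 360 = 320°
194 − 160 = 34°
227 − 160 = 67°
236 − 160 = 76°
291 − 160 = 131°

320°, 34°, 67°, 76°, 131°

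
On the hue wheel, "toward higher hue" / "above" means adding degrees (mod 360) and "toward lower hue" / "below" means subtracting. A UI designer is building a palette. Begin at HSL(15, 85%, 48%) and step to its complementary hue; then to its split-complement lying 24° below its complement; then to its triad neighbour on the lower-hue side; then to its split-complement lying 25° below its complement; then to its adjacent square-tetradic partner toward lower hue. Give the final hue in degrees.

+180° (complement): 15 + 180 = 195°
+156° (split-comp 24° ↓): 195 + 156 = 351°
−120° (triadic ↓): 351 − 120 = 231°
+155° (split-comp 25° ↓): 231 + 155 = 386 → 386 − 360 = 26°
−90° (square ↓): 26 − 90 = -64 → -64 + 360 = 296°

296°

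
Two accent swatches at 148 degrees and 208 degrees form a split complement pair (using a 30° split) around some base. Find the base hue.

358°

The accents sit 30° either side of the complement, so the complement is their short-arc midpoint on the wheel.
Short-arc midpoint of 148° and 208°: 178°.
Base is 180° from the complement: 178 − 180 = -2 → -2 + 360 = 358°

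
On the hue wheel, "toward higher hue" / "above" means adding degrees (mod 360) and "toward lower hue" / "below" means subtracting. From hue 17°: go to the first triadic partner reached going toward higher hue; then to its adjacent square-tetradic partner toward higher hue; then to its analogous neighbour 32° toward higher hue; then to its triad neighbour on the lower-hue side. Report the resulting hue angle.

+120° (triadic ↑): 17 + 120 = 137°
+90° (square ↑): 137 + 90 = 227°
+32° (analog 32° ↑): 227 + 32 = 259°
−120° (triadic ↓): 259 − 120 = 139°

139°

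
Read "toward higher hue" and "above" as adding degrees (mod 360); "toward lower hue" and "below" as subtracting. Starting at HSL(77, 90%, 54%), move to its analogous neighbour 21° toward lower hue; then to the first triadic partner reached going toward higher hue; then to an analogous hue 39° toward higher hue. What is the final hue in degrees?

215°

77 − 21 = 56°   (analog 21° ↓)
56 + 120 = 176°   (triadic ↑)
176 + 39 = 215°   (analog 39° ↑)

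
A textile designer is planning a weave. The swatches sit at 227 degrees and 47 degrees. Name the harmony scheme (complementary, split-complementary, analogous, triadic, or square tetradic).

Sort the hues: 47°, 227°.
Successive gaps around the wheel: 180°, 180°.
Two hues 180° apart are complementary.

complementary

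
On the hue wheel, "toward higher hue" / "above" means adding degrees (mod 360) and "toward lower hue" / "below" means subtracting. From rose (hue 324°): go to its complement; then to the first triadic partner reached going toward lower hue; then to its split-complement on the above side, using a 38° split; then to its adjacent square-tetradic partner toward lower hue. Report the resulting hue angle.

152°

+180° (complement): 324 + 180 = 504 → 504 − 360 = 144°
−120° (triadic ↓): 144 − 120 = 24°
+218° (split-comp 38° ↑): 24 + 218 = 242°
−90° (square ↓): 242 − 90 = 152°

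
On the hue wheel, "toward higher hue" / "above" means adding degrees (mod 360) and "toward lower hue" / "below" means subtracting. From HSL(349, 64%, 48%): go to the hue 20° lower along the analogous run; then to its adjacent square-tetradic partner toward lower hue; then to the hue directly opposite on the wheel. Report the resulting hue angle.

−20° (analog 20° ↓): 349 − 20 = 329°
−90° (square ↓): 329 − 90 = 239°
+180° (complement): 239 + 180 = 419 → 419 − 360 = 59°

59°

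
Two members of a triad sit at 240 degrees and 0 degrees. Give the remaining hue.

120°

A triad spaces three hues 120° apart.
The full set is {0°, 120°, 240°}.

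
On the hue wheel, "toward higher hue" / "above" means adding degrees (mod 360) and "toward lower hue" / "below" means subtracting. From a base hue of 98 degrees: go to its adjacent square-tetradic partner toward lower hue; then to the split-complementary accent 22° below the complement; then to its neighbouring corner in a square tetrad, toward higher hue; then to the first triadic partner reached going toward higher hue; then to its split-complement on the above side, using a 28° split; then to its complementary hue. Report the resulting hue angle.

44°

−90° (square ↓): 98 − 90 = 8°
+158° (split-comp 22° ↓): 8 + 158 = 166°
+90° (square ↑): 166 + 90 = 256°
+120° (triadic ↑): 256 + 120 = 376 → 376 − 360 = 16°
+208° (split-comp 28° ↑): 16 + 208 = 224°
+180° (complement): 224 + 180 = 404 → 404 − 360 = 44°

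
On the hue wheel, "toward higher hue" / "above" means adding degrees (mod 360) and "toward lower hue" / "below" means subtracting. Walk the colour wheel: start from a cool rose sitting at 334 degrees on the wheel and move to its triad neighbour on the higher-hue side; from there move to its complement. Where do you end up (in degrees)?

274°

334 + 120 = 454 → 454 − 360 = 94°   (triadic ↑)
94 + 180 = 274°   (complement)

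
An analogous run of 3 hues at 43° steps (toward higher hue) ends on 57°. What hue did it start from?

2 steps of 43° (toward higher hue) give a net shift of +86°.
Start = end − shift: 57 − 86 = -29 → -29 + 360 = 331°

331°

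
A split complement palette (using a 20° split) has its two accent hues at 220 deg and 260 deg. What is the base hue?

60°

The accents sit 20° either side of the complement, so the complement is their short-arc midpoint on the wheel.
Short-arc midpoint of 220° and 260°: 240°.
Base is 180° from the complement: 240 − 180 = 60°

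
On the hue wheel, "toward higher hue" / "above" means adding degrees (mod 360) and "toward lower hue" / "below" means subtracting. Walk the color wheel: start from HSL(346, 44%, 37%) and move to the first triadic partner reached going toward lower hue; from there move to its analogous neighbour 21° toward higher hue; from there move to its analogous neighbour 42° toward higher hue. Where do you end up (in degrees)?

289°

346 − 120 = 226°   (triadic ↓)
226 + 21 = 247°   (analog 21° ↑)
247 + 42 = 289°   (analog 42° ↑)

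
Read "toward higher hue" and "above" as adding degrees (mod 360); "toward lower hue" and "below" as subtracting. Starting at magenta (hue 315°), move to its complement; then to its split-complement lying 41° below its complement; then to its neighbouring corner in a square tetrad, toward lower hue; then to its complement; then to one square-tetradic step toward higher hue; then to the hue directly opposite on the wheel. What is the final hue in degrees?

274°

complement +180°: 315 + 180 = 495 → 495 − 360 = 135°
split-comp 41° ↓ +139°: 135 + 139 = 274°
square ↓ −90°: 274 − 90 = 184°
complement +180°: 184 + 180 = 364 → 364 − 360 = 4°
square ↑ +90°: 4 + 90 = 94°
complement +180°: 94 + 180 = 274°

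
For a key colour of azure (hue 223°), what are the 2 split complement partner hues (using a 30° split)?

13° and 73°

Split-complementary hues sit 30° either side of the complement.
Complement of 223°: 223 + 180 = 403 → 403 − 360 = 43°
43 − 30 = 13°
43 + 30 = 73°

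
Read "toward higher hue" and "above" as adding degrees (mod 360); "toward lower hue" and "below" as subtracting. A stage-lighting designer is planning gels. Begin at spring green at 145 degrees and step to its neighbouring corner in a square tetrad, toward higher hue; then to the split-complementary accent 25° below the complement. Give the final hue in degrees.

square ↑ +90°: 145 + 90 = 235°
split-comp 25° ↓ +155°: 235 + 155 = 390 → 390 − 360 = 30°

30°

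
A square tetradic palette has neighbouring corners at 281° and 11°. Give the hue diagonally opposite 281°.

A square tetradic scheme places four hues 90° apart; opposite corners are 180° apart.
281 + 180 = 461 → 461 − 360 = 101°

101°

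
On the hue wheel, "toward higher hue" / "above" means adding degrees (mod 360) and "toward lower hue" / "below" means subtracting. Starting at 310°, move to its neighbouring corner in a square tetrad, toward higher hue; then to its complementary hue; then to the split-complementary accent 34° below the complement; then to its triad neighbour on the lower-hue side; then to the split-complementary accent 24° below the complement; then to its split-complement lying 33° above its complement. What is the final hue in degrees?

square ↑ +90°: 310 + 90 = 400 → 400 − 360 = 40°
complement +180°: 40 + 180 = 220°
split-comp 34° ↓ +146°: 220 + 146 = 366 → 366 − 360 = 6°
triadic ↓ −120°: 6 − 120 = -114 → -114 + 360 = 246°
split-comp 24° ↓ +156°: 246 + 156 = 402 → 402 − 360 = 42°
split-comp 33° ↑ +213°: 42 + 213 = 255°

255°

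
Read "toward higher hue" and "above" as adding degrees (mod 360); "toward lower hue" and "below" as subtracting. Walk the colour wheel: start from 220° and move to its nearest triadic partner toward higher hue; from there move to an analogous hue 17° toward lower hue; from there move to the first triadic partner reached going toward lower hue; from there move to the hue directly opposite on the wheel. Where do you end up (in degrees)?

triadic ↑ +120°: 220 + 120 = 340°
analog 17° ↓ −17°: 340 − 17 = 323°
triadic ↓ −120°: 323 − 120 = 203°
complement +180°: 203 + 180 = 383 → 383 − 360 = 23°

23°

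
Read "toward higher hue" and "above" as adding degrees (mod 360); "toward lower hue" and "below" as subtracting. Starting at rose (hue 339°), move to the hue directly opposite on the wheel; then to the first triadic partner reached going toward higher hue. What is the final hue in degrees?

complement +180°: 339 + 180 = 519 → 519 − 360 = 159°
triadic ↑ +120°: 159 + 120 = 279°

279°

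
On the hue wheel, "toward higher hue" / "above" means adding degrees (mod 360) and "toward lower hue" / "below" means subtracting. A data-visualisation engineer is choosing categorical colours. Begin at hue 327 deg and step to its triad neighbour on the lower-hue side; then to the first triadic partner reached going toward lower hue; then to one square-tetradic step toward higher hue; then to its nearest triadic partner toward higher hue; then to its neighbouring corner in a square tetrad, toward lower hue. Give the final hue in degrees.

327 − 120 = 207°   (triadic ↓)
207 − 120 = 87°   (triadic ↓)
87 + 90 = 177°   (square ↑)
177 + 120 = 297°   (triadic ↑)
297 − 90 = 207°   (square ↓)

207°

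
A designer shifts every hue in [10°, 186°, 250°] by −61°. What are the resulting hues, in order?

309°, 125°, 189°

10 − 61 = -51 → -51 + 360 = 309°
186 − 61 = 125°
250 − 61 = 189°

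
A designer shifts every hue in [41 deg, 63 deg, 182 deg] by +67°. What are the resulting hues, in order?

108°, 130°, 249°

41 + 67 = 108°
63 + 67 = 130°
182 + 67 = 249°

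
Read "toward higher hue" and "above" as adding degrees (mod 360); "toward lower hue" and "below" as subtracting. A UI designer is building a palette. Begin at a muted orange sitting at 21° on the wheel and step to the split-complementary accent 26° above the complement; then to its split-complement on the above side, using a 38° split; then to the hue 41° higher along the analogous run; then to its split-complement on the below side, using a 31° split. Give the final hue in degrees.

+206° (split-comp 26° ↑): 21 + 206 = 227°
+218° (split-comp 38° ↑): 227 + 218 = 445 → 445 − 360 = 85°
+41° (analog 41° ↑): 85 + 41 = 126°
+149° (split-comp 31° ↓): 126 + 149 = 275°

275°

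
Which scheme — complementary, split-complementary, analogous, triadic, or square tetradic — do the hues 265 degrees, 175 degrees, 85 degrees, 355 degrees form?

square tetradic

Sort the hues: 85°, 175°, 265°, 355°.
Successive gaps around the wheel: 90°, 90°, 90°, 90°.
Four hues every 90° form a square tetradic scheme.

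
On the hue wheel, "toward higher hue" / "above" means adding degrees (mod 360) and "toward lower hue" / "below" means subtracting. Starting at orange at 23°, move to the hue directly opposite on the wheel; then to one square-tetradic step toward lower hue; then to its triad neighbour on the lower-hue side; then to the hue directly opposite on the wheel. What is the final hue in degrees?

23 + 180 = 203°   (complement)
203 − 90 = 113°   (square ↓)
113 − 120 = -7 → -7 + 360 = 353°   (triadic ↓)
353 + 180 = 533 → 533 − 360 = 173°   (complement)

173°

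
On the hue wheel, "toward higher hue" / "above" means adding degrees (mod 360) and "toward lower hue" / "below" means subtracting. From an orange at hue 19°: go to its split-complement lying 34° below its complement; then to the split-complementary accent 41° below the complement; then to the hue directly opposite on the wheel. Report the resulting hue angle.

124°

split-comp 34° ↓ +146°: 19 + 146 = 165°
split-comp 41° ↓ +139°: 165 + 139 = 304°
complement +180°: 304 + 180 = 484 → 484 − 360 = 124°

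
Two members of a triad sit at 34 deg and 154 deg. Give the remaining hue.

A triad spaces three hues 120° apart.
The full set is {34°, 154°, 274°}.

274°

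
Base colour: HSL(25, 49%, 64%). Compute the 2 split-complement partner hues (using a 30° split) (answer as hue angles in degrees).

175° and 235°

Split-complementary hues sit 30° either side of the complement.
Complement of 25°: 25 + 180 = 205°
205 − 30 = 175°
205 + 30 = 235°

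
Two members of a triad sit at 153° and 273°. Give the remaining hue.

A triad spaces three hues 120° apart.
The full set is {33°, 153°, 273°}.

33°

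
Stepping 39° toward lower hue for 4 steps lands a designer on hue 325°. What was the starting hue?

121°

4 steps of 39° (toward lower hue) give a net shift of −156°.
Start = end − shift: 325 + 156 = 481 → 481 − 360 = 121°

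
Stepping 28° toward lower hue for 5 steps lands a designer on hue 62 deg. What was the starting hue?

202°

5 steps of 28° (toward lower hue) give a net shift of −140°.
Start = end − shift: 62 + 140 = 202°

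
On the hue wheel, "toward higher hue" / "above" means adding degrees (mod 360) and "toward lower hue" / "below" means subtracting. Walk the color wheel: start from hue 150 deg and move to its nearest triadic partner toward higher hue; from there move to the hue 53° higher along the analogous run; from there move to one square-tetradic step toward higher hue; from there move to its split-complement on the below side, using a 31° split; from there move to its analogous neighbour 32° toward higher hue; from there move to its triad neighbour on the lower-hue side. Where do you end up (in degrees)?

114°

150 + 120 = 270°   (triadic ↑)
270 + 53 = 323°   (analog 53° ↑)
323 + 90 = 413 → 413 − 360 = 53°   (square ↑)
53 + 149 = 202°   (split-comp 31° ↓)
202 + 32 = 234°   (analog 32° ↑)
234 − 120 = 114°   (triadic ↓)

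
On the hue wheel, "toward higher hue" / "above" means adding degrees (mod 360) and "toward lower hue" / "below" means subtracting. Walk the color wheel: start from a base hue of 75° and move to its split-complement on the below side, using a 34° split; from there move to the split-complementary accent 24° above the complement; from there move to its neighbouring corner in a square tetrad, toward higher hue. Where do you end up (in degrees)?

155°

75 + 146 = 221°   (split-comp 34° ↓)
221 + 204 = 425 → 425 − 360 = 65°   (split-comp 24° ↑)
65 + 90 = 155°   (square ↑)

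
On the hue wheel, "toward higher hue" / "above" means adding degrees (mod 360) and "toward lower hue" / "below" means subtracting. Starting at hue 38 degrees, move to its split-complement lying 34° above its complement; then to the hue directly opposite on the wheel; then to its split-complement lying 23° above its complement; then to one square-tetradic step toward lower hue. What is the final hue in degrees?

185°

38 + 214 = 252°   (split-comp 34° ↑)
252 + 180 = 432 → 432 − 360 = 72°   (complement)
72 + 203 = 275°   (split-comp 23° ↑)
275 − 90 = 185°   (square ↓)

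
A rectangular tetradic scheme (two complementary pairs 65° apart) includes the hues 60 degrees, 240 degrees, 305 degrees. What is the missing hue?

125°

A rectangular tetradic uses two complementary pairs 65° apart: offsets 0°, 65°, 180°, 245°.
Among {60°, 240°, 305°}, 240° and 60° are a 180° pair.
The remaining hue 305° needs its own complement: 305 + 180 = 485 → 485 − 360 = 125°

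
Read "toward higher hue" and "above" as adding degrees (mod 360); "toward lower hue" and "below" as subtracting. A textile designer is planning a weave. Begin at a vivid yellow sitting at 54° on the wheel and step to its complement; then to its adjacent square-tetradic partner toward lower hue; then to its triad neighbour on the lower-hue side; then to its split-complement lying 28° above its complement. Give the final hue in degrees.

232°

complement +180°: 54 + 180 = 234°
square ↓ −90°: 234 − 90 = 144°
triadic ↓ −120°: 144 − 120 = 24°
split-comp 28° ↑ +208°: 24 + 208 = 232°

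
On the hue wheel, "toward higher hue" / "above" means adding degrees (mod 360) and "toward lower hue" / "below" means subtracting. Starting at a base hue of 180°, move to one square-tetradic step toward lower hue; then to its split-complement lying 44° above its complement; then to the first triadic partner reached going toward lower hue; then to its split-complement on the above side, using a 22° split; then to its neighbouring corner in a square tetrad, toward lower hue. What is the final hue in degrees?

306°

180 − 90 = 90°   (square ↓)
90 + 224 = 314°   (split-comp 44° ↑)
314 − 120 = 194°   (triadic ↓)
194 + 202 = 396 → 396 − 360 = 36°   (split-comp 22° ↑)
36 − 90 = -54 → -54 + 360 = 306°   (square ↓)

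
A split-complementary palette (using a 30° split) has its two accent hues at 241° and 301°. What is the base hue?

The accents sit 30° either side of the complement, so the complement is their short-arc midpoint on the wheel.
Short-arc midpoint of 241° and 301°: 271°.
Base is 180° from the complement: 271 − 180 = 91°

91°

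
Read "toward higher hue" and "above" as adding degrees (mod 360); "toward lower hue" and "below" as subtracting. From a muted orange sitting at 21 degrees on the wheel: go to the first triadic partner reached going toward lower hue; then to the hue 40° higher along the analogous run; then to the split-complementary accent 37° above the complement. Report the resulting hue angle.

158°

21 − 120 = -99 → -99 + 360 = 261°   (triadic ↓)
261 + 40 = 301°   (analog 40° ↑)
301 + 217 = 518 → 518 − 360 = 158°   (split-comp 37° ↑)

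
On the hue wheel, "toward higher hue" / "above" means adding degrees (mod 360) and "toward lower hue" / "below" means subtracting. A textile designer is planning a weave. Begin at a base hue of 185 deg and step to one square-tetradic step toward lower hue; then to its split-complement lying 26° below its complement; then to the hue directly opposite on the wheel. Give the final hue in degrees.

69°

square ↓ −90°: 185 − 90 = 95°
split-comp 26° ↓ +154°: 95 + 154 = 249°
complement +180°: 249 + 180 = 429 → 429 − 360 = 69°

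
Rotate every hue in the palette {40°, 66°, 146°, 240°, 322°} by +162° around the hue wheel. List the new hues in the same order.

202°, 228°, 308°, 42°, 124°

40 + 162 = 202°
66 + 162 = 228°
146 + 162 = 308°
240 + 162 = 402 → 402 − 360 = 42°
322 + 162 = 484 → 484 − 360 = 124°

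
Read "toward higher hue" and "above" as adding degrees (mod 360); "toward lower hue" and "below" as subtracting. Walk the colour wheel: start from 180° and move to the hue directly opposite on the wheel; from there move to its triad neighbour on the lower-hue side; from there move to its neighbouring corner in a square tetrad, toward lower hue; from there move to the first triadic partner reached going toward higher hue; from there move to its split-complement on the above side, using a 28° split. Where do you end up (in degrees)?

+180° (complement): 180 + 180 = 360 → 360 − 360 = 0°
−120° (triadic ↓): 0 − 120 = -120 → -120 + 360 = 240°
−90° (square ↓): 240 − 90 = 150°
+120° (triadic ↑): 150 + 120 = 270°
+208° (split-comp 28° ↑): 270 + 208 = 478 → 478 − 360 = 118°

118°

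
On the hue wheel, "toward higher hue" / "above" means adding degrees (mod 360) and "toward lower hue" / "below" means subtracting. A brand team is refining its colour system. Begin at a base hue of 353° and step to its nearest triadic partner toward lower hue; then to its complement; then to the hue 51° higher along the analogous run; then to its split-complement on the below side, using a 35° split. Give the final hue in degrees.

249°

triadic ↓ −120°: 353 − 120 = 233°
complement +180°: 233 + 180 = 413 → 413 − 360 = 53°
analog 51° ↑ +51°: 53 + 51 = 104°
split-comp 35° ↓ +145°: 104 + 145 = 249°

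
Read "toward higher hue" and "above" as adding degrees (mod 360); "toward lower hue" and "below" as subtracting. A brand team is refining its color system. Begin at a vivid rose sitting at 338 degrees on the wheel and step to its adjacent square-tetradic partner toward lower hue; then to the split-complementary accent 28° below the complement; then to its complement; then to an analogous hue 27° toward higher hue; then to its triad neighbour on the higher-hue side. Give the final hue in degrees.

square ↓ −90°: 338 − 90 = 248°
split-comp 28° ↓ +152°: 248 + 152 = 400 → 400 − 360 = 40°
complement +180°: 40 + 180 = 220°
analog 27° ↑ +27°: 220 + 27 = 247°
triadic ↑ +120°: 247 + 120 = 367 → 367 − 360 = 7°

7°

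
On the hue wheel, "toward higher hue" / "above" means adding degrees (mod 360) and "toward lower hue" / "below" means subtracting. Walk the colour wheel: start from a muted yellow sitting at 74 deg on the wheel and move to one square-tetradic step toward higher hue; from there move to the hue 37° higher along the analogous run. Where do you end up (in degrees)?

square ↑ +90°: 74 + 90 = 164°
analog 37° ↑ +37°: 164 + 37 = 201°

201°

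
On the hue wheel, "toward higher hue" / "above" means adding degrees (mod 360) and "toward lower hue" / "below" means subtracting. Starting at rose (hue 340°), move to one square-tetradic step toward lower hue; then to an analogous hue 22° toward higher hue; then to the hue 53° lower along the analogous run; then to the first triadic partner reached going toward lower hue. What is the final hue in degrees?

99°

−90° (square ↓): 340 − 90 = 250°
+22° (analog 22° ↑): 250 + 22 = 272°
−53° (analog 53° ↓): 272 − 53 = 219°
−120° (triadic ↓): 219 − 120 = 99°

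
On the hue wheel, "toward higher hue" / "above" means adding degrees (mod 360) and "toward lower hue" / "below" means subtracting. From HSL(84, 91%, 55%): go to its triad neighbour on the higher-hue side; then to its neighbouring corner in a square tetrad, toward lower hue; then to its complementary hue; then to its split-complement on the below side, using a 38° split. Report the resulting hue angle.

76°

84 + 120 = 204°   (triadic ↑)
204 − 90 = 114°   (square ↓)
114 + 180 = 294°   (complement)
294 + 142 = 436 → 436 − 360 = 76°   (split-comp 38° ↓)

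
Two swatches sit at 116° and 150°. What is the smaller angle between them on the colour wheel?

|116 − 150| = 34.
34 ≤ 180, so the shorter arc is 34°.

34°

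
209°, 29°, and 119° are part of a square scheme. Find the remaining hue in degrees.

A square tetradic scheme places four hues every 90°.
The full set through 29° is {29°, 119°, 209°, 299°}.
Given {29°, 119°, 209°}, the missing hue is 299°.

299°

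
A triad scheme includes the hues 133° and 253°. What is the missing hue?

A triad places three hues 120° apart.
The full set through 133° is {13°, 133°, 253°}.
Given {133°, 253°}, the missing hue is 13°.

13°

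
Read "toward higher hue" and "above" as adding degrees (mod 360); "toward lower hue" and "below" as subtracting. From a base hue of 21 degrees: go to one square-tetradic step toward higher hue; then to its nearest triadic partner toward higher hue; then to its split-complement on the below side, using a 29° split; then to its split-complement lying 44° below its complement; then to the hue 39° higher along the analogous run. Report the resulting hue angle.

+90° (square ↑): 21 + 90 = 111°
+120° (triadic ↑): 111 + 120 = 231°
+151° (split-comp 29° ↓): 231 + 151 = 382 → 382 − 360 = 22°
+136° (split-comp 44° ↓): 22 + 136 = 158°
+39° (analog 39° ↑): 158 + 39 = 197°

197°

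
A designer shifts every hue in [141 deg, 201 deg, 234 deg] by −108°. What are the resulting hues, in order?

33°, 93°, 126°

141 − 108 = 33°
201 − 108 = 93°
234 − 108 = 126°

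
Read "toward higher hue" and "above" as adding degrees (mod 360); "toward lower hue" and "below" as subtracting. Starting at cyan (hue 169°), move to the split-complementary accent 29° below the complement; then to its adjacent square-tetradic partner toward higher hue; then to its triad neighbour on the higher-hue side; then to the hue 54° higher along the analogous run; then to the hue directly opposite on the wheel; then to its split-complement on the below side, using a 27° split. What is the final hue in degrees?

split-comp 29° ↓ +151°: 169 + 151 = 320°
square ↑ +90°: 320 + 90 = 410 → 410 − 360 = 50°
triadic ↑ +120°: 50 + 120 = 170°
analog 54° ↑ +54°: 170 + 54 = 224°
complement +180°: 224 + 180 = 404 → 404 − 360 = 44°
split-comp 27° ↓ +153°: 44 + 153 = 197°

197°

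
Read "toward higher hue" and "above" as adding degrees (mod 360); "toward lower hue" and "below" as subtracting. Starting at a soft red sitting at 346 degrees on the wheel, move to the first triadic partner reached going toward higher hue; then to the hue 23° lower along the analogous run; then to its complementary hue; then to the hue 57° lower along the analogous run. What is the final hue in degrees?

206°

triadic ↑ +120°: 346 + 120 = 466 → 466 − 360 = 106°
analog 23° ↓ −23°: 106 − 23 = 83°
complement +180°: 83 + 180 = 263°
analog 57° ↓ −57°: 263 − 57 = 206°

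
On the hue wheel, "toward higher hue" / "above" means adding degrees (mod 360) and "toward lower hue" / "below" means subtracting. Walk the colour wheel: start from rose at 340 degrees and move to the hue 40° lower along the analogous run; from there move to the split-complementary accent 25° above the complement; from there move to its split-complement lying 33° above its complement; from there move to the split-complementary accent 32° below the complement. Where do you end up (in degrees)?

340 − 40 = 300°   (analog 40° ↓)
300 + 205 = 505 → 505 − 360 = 145°   (split-comp 25° ↑)
145 + 213 = 358°   (split-comp 33° ↑)
358 + 148 = 506 → 506 − 360 = 146°   (split-comp 32° ↓)

146°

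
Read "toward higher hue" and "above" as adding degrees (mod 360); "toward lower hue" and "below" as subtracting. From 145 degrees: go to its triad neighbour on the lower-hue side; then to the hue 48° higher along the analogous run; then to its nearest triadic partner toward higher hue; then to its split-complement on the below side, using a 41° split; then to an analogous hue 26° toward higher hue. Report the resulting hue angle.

triadic ↓ −120°: 145 − 120 = 25°
analog 48° ↑ +48°: 25 + 48 = 73°
triadic ↑ +120°: 73 + 120 = 193°
split-comp 41° ↓ +139°: 193 + 139 = 332°
analog 26° ↑ +26°: 332 + 26 = 358°

358°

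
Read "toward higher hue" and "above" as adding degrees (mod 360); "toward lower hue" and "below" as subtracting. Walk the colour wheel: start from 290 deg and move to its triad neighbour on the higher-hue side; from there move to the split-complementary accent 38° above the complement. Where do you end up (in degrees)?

268°

+120° (triadic ↑): 290 + 120 = 410 → 410 − 360 = 50°
+218° (split-comp 38° ↑): 50 + 218 = 268°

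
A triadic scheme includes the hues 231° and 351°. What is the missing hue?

111°

A triad places three hues 120° apart.
The full set through 231° is {111°, 231°, 351°}.
Given {231°, 351°}, the missing hue is 111°.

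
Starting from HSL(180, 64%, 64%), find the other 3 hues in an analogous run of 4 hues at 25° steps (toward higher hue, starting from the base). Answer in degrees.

Analogous hues sit every 25° along the wheel.
180 + 25 = 205°
180 + 50 = 230°
180 + 75 = 255°

205°, 230° and 255°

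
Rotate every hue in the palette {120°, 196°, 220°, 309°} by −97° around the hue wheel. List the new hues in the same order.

23°, 99°, 123°, 212°

120 − 97 = 23°
196 − 97 = 99°
220 − 97 = 123°
309 − 97 = 212°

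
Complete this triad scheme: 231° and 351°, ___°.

111°

A triad places three hues 120° apart.
The full set through 231° is {111°, 231°, 351°}.
Given {231°, 351°}, the missing hue is 111°.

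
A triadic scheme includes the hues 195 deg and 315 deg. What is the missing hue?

75°

A triad places three hues 120° apart.
The full set through 195° is {75°, 195°, 315°}.
Given {195°, 315°}, the missing hue is 75°.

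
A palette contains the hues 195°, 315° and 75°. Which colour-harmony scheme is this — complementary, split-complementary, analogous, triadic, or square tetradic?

triadic

Sort the hues: 75°, 195°, 315°.
Successive gaps around the wheel: 120°, 120°, 120°.
Three hues equally spaced 120° apart form a triad.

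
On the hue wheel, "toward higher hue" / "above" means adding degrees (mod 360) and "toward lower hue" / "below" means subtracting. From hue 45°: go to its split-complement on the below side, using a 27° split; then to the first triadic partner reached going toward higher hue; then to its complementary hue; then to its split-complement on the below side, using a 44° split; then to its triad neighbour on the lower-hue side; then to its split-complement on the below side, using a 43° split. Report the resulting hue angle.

split-comp 27° ↓ +153°: 45 + 153 = 198°
triadic ↑ +120°: 198 + 120 = 318°
complement +180°: 318 + 180 = 498 → 498 − 360 = 138°
split-comp 44° ↓ +136°: 138 + 136 = 274°
triadic ↓ −120°: 274 − 120 = 154°
split-comp 43° ↓ +137°: 154 + 137 = 291°

291°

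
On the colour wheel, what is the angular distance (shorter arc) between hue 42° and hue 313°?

|42 − 313| = 271.
The shorter arc is 360 − 271 = 89°.

89°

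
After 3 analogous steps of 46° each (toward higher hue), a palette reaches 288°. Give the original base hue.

3 steps of 46° (toward higher hue) give a net shift of +138°.
Start = end − shift: 288 − 138 = 150°

150°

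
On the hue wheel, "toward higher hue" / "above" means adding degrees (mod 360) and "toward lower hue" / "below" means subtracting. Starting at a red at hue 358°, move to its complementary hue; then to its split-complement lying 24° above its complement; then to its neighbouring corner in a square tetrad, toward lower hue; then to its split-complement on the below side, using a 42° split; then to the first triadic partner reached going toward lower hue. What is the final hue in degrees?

358 + 180 = 538 → 538 − 360 = 178°   (complement)
178 + 204 = 382 → 382 − 360 = 22°   (split-comp 24° ↑)
22 − 90 = -68 → -68 + 360 = 292°   (square ↓)
292 + 138 = 430 → 430 − 360 = 70°   (split-comp 42° ↓)
70 − 120 = -50 → -50 + 360 = 310°   (triadic ↓)

310°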